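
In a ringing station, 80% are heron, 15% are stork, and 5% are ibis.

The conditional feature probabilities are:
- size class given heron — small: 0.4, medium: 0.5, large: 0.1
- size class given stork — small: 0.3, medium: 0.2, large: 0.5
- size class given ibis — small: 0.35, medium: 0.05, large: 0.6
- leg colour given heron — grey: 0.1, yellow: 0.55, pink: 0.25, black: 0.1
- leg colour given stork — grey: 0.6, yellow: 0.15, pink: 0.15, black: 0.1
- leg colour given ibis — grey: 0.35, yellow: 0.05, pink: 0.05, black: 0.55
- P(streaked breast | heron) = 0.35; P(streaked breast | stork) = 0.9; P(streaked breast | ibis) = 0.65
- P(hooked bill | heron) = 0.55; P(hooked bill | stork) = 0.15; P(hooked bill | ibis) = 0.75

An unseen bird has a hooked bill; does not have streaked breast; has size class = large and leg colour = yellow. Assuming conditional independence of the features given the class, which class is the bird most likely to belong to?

heron

heron: 0.8 × 0.1 × 0.55 × (1−0.35) × 0.55 = 0.01573
stork: 0.15 × 0.5 × 0.15 × (1−0.9) × 0.15 = 0.00016875
ibis: 0.05 × 0.6 × 0.05 × (1−0.65) × 0.75 = 0.00039375
Highest score → heron.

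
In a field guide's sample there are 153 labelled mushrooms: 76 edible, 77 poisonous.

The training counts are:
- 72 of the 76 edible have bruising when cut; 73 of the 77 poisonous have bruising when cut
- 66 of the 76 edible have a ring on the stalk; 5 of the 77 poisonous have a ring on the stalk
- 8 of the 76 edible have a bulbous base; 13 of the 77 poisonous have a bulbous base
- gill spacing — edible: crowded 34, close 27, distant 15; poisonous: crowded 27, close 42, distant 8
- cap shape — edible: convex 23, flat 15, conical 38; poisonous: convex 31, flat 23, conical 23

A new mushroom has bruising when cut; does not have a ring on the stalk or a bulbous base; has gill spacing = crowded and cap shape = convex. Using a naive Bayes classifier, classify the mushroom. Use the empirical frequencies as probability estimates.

edible: (76/153) × (72/76) × (10/76) × (68/76) × (34/76) × (23/76) ≈ 0.00750071
poisonous: (77/153) × (73/77) × (72/77) × (64/77) × (27/77) × (31/77) ≈ 0.0523488
Highest score → poisonous.

poisonous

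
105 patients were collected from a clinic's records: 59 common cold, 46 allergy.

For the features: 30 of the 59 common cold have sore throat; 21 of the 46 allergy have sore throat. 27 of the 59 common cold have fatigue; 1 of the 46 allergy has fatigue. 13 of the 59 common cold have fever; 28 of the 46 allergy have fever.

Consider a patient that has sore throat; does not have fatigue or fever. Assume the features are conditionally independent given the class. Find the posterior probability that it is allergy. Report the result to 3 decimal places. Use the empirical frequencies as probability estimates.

0.388

common cold: (59/105) × (30/59) × (32/59) × (46/59) ≈ 0.120819
allergy: (46/105) × (21/46) × (45/46) × (18/46) ≈ 0.0765595
P(allergy | x) = 0.0765595 / 0.1973785 ≈ 0.388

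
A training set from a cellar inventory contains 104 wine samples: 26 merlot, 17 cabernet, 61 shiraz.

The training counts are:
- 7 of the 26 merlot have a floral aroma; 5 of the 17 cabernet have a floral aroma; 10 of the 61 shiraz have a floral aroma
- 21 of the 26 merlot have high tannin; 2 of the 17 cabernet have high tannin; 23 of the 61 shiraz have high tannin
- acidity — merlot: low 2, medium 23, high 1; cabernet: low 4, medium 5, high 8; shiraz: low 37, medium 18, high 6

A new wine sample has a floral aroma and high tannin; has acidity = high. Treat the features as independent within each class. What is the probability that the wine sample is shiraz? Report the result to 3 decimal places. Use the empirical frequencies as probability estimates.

merlot: (26/104) × (7/26) × (21/26) × (1/26) ≈ 0.00209092
cabernet: (17/104) × (5/17) × (2/17) × (8/17) ≈ 0.0026617
shiraz: (61/104) × (10/61) × (23/61) × (6/61) ≈ 0.00356604
P(shiraz | x) = 0.00356604 / 0.00831866 ≈ 0.429

0.429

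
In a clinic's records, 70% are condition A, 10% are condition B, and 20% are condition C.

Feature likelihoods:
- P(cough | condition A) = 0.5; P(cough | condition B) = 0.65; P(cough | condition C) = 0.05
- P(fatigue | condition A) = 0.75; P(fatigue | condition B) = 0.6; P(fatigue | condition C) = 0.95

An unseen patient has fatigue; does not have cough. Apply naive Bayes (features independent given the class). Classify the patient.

condition A

condition A: 0.7 × (1−0.5) × 0.75 = 0.2625
condition B: 0.1 × (1−0.65) × 0.6 = 0.021
condition C: 0.2 × (1−0.05) × 0.95 = 0.1805
Highest score → condition A.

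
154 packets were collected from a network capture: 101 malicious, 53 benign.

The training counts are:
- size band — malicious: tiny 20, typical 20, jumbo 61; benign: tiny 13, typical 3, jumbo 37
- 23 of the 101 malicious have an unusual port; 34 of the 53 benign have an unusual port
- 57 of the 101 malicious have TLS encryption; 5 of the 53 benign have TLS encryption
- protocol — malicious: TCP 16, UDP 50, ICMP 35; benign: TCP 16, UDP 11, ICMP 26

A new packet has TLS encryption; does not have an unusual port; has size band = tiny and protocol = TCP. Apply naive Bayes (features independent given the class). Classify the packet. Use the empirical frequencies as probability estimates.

malicious

malicious: (101/154) × (20/101) × (78/101) × (57/101) × (16/101) ≈ 0.00896674
benign: (53/154) × (13/53) × (19/53) × (5/53) × (16/53) ≈ 0.000861864
Highest score → malicious.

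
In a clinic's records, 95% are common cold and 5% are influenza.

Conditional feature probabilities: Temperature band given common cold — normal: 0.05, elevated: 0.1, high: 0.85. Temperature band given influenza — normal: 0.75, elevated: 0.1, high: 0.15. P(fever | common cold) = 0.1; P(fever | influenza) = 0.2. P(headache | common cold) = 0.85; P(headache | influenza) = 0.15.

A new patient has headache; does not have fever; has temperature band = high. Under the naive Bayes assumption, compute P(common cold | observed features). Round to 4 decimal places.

0.9985

common cold: 0.95 × 0.85 × (1−0.1) × 0.85 = 0.6177375
influenza: 0.05 × 0.15 × (1−0.2) × 0.15 = 0.0009
P(common cold | x) = 0.6177375 / 0.6186375 ≈ 0.9985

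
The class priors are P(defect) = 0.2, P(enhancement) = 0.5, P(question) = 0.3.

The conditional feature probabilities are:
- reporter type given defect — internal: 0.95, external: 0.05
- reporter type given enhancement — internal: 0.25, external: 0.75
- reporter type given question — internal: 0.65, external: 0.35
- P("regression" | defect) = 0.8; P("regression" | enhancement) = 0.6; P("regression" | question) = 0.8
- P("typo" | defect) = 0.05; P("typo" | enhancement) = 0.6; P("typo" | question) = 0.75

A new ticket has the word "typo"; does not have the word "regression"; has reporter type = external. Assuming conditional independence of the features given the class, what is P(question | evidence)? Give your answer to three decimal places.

defect: 0.2 × 0.05 × (1−0.8) × 0.05 = 0.0001
enhancement: 0.5 × 0.75 × (1−0.6) × 0.6 = 0.09
question: 0.3 × 0.35 × (1−0.8) × 0.75 = 0.01575
P(question | x) = 0.01575 / 0.10585 ≈ 0.149

0.149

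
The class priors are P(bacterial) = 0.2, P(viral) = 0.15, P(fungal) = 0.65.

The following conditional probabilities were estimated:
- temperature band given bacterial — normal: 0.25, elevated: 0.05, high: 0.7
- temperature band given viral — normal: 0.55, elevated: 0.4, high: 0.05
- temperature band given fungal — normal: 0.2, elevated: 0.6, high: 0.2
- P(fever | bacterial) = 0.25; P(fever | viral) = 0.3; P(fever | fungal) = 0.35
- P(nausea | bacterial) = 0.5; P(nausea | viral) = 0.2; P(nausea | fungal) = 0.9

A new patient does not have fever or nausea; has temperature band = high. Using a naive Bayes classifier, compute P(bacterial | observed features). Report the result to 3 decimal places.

0.806

bacterial: 0.2 × 0.7 × (1−0.25) × (1−0.5) = 0.0525
viral: 0.15 × 0.05 × (1−0.3) × (1−0.2) = 0.0042
fungal: 0.65 × 0.2 × (1−0.35) × (1−0.9) = 0.00845
P(bacterial | x) = 0.0525 / 0.06515 ≈ 0.806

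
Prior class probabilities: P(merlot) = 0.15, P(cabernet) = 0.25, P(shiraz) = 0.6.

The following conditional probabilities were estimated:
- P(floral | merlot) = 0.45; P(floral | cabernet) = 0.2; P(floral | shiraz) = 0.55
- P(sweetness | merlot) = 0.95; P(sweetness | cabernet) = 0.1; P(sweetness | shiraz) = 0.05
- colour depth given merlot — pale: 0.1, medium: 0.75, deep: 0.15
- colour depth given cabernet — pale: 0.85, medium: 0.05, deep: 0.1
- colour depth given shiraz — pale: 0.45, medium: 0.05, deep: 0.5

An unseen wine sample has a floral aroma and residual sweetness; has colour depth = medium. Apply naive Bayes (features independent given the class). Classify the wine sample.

merlot: 0.15 × 0.45 × 0.95 × 0.75 = 0.04809375
cabernet: 0.25 × 0.2 × 0.1 × 0.05 = 0.00025
shiraz: 0.6 × 0.55 × 0.05 × 0.05 = 0.000825
Highest score → merlot.

merlot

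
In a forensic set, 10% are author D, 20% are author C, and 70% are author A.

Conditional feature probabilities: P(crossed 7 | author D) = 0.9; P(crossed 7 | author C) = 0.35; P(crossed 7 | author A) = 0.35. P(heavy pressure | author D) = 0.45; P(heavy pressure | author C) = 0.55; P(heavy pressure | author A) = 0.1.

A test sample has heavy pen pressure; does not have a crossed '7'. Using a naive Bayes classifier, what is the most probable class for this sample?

author C

author D: 0.1 × (1−0.9) × 0.45 = 0.0045
author C: 0.2 × (1−0.35) × 0.55 = 0.0715
author A: 0.7 × (1−0.35) × 0.1 = 0.0455
Highest score → author C.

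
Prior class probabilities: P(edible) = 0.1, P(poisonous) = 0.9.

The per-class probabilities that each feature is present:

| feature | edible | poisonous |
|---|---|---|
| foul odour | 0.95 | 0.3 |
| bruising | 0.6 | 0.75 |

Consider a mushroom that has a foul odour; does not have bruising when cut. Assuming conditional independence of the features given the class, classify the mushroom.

poisonous

edible: 0.1 × 0.95 × (1−0.6) = 0.038
poisonous: 0.9 × 0.3 × (1−0.75) = 0.0675
Highest score → poisonous.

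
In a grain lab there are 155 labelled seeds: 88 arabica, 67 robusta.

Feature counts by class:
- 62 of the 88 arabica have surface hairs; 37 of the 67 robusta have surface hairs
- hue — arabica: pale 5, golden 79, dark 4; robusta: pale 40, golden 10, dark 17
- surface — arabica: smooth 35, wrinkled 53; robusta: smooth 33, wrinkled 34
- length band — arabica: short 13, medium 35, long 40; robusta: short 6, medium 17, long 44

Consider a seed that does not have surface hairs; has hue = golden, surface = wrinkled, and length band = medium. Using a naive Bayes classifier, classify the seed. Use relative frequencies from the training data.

arabica

arabica: (88/155) × (26/88) × (79/88) × (53/88) × (35/88) ≈ 0.0360715
robusta: (67/155) × (30/67) × (10/67) × (34/67) × (17/67) ≈ 0.00371957
Highest score → arabica.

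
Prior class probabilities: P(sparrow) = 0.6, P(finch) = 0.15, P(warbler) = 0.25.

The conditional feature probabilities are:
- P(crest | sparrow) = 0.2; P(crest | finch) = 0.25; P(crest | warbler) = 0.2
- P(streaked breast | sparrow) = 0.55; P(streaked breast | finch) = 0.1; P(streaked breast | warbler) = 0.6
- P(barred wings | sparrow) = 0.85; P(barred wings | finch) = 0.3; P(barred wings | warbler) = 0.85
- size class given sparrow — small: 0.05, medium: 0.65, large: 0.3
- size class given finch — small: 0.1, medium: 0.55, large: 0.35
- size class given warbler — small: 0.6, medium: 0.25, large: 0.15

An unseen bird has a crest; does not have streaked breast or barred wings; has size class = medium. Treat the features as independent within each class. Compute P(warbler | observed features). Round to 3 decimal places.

sparrow: 0.6 × 0.2 × (1−0.55) × (1−0.85) × 0.65 = 0.005265
finch: 0.15 × 0.25 × (1−0.1) × (1−0.3) × 0.55 = 0.01299375
warbler: 0.25 × 0.2 × (1−0.6) × (1−0.85) × 0.25 = 0.00075
P(warbler | x) = 0.00075 / 0.01900875 ≈ 0.039

0.039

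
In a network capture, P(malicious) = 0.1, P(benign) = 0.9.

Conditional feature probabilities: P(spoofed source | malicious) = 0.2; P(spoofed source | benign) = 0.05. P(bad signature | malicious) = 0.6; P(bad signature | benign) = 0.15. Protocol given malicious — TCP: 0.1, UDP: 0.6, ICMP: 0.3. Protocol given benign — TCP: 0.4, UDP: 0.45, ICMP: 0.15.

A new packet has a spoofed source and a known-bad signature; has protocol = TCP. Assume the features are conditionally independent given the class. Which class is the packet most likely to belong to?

malicious: 0.1 × 0.2 × 0.6 × 0.1 = 0.0012
benign: 0.9 × 0.05 × 0.15 × 0.4 = 0.0027
Highest score → benign.

benign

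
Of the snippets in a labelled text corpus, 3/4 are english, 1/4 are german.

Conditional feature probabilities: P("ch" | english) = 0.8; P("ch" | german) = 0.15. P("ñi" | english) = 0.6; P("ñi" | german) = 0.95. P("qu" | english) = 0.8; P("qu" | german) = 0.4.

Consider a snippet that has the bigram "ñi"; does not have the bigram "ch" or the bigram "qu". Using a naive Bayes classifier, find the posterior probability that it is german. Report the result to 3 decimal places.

0.871

english: 0.75 × (1−0.8) × 0.6 × (1−0.8) = 0.018
german: 0.25 × (1−0.15) × 0.95 × (1−0.4) = 0.121125
P(german | x) = 0.121125 / 0.139125 ≈ 0.871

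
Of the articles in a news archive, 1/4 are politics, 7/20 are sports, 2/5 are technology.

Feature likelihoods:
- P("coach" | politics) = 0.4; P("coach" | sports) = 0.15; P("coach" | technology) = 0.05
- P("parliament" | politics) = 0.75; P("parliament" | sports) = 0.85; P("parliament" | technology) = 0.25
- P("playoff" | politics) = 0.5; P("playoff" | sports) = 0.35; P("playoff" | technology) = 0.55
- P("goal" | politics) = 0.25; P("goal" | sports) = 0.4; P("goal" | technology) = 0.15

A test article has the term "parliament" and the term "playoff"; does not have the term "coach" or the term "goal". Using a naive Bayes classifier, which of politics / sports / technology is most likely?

politics: 0.25 × (1−0.4) × 0.75 × 0.5 × (1−0.25) = 0.0421875
sports: 0.35 × (1−0.15) × 0.85 × 0.35 × (1−0.4) = 0.05310375
technology: 0.4 × (1−0.05) × 0.25 × 0.55 × (1−0.15) = 0.0444125
Highest score → sports.

sports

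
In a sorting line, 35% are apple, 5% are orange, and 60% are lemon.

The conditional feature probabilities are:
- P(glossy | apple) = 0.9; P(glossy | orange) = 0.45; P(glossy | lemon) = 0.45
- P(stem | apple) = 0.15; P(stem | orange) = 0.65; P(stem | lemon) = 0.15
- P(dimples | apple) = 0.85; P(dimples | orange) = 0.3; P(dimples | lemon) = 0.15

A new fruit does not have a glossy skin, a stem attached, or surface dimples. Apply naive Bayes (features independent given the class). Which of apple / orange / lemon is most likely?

apple: 0.35 × (1−0.9) × (1−0.15) × (1−0.85) = 0.0044625
orange: 0.05 × (1−0.45) × (1−0.65) × (1−0.3) = 0.0067375
lemon: 0.6 × (1−0.45) × (1−0.15) × (1−0.15) = 0.238425
Highest score → lemon.

lemon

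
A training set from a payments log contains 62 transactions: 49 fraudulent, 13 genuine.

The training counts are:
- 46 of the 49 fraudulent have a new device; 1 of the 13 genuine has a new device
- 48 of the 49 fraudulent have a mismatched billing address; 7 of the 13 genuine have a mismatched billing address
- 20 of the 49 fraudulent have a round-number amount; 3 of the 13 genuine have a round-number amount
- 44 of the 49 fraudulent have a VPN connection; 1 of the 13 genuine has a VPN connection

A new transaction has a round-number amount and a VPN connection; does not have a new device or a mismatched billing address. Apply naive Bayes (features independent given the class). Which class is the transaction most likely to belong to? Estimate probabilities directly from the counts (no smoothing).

fraudulent: (49/62) × (3/49) × (1/49) × (20/49) × (44/49) ≈ 0.00036193
genuine: (13/62) × (12/13) × (6/13) × (3/13) × (1/13) ≈ 0.00158574
Highest score → genuine.

genuine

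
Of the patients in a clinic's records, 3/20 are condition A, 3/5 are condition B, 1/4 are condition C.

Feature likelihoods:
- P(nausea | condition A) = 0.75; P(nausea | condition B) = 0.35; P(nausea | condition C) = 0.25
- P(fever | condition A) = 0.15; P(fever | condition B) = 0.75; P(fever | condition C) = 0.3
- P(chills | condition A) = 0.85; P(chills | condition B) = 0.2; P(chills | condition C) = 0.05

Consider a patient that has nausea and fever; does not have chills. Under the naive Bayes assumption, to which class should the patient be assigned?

condition B

condition A: 0.15 × 0.75 × 0.15 × (1−0.85) = 0.00253125
condition B: 0.6 × 0.35 × 0.75 × (1−0.2) = 0.126
condition C: 0.25 × 0.25 × 0.3 × (1−0.05) = 0.0178125
Highest score → condition B.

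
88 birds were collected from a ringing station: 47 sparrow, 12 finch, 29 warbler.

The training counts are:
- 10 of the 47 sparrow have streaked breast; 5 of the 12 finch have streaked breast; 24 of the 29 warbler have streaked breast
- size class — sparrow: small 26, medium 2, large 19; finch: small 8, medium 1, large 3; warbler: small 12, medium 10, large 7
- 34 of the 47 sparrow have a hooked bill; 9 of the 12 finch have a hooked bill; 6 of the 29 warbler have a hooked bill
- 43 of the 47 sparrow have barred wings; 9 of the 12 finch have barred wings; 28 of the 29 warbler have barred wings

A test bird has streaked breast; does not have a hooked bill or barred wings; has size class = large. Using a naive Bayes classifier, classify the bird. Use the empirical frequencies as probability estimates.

sparrow: (47/88) × (10/47) × (19/47) × (13/47) × (4/47) ≈ 0.00108139
finch: (12/88) × (5/12) × (3/12) × (3/12) × (3/12) ≈ 0.000887784
warbler: (29/88) × (24/29) × (7/29) × (23/29) × (1/29) ≈ 0.00180036
Highest score → warbler.

warbler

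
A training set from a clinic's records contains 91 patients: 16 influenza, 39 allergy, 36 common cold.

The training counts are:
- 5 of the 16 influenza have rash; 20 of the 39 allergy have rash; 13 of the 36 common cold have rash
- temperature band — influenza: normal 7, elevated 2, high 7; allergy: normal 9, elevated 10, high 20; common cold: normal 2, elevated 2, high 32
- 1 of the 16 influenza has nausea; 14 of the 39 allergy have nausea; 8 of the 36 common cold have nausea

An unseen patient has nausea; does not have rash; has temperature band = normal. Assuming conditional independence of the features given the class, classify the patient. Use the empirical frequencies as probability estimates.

allergy

influenza: (16/91) × (11/16) × (7/16) × (1/16) ≈ 0.00330529
allergy: (39/91) × (19/39) × (9/39) × (14/39) ≈ 0.0172963
common cold: (36/91) × (23/36) × (2/36) × (8/36) ≈ 0.00312034
Highest score → allergy.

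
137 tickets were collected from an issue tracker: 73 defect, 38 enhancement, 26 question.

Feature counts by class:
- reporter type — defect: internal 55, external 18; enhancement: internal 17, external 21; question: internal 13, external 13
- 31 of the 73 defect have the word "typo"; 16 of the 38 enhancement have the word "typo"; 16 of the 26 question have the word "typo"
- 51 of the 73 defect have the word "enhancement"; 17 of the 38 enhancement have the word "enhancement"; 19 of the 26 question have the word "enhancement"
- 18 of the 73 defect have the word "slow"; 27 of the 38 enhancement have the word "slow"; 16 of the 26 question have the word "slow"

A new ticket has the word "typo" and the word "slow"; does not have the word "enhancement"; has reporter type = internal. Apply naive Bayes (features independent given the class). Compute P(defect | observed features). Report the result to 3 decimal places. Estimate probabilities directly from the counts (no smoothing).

0.296

defect: (73/137) × (55/73) × (31/73) × (22/73) × (18/73) ≈ 0.0126687
enhancement: (38/137) × (17/38) × (16/38) × (21/38) × (27/38) ≈ 0.0205154
question: (26/137) × (13/26) × (16/26) × (7/26) × (16/26) ≈ 0.00967477
P(defect | x) = 0.0126687 / 0.04285887 ≈ 0.296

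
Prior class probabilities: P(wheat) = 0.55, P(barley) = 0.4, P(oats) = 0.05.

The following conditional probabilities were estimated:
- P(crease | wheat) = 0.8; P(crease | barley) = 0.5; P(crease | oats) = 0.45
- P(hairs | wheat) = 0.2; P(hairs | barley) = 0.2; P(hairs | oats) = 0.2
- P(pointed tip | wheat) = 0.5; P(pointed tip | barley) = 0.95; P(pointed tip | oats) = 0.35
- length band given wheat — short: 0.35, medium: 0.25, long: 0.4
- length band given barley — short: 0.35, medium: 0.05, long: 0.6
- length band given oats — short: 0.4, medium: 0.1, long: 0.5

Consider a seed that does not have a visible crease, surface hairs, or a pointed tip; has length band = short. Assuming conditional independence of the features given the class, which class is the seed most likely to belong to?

wheat

wheat: 0.55 × (1−0.8) × (1−0.2) × (1−0.5) × 0.35 = 0.0154
barley: 0.4 × (1−0.5) × (1−0.2) × (1−0.95) × 0.35 = 0.0028
oats: 0.05 × (1−0.45) × (1−0.2) × (1−0.35) × 0.4 = 0.00572
Highest score → wheat.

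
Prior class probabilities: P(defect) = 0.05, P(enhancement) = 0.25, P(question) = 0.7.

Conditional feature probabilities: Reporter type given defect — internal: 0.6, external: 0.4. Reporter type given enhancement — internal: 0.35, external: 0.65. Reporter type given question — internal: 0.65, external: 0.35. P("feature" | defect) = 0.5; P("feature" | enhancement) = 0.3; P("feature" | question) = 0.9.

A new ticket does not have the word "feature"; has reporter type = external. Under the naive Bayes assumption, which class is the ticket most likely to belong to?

defect: 0.05 × 0.4 × (1−0.5) = 0.01
enhancement: 0.25 × 0.65 × (1−0.3) = 0.11375
question: 0.7 × 0.35 × (1−0.9) = 0.0245
Highest score → enhancement.

enhancement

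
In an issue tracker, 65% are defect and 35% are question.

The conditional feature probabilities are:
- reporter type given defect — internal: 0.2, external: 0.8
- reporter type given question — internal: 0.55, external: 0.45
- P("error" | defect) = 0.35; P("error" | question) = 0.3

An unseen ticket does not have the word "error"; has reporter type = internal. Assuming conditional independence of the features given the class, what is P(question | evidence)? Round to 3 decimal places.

defect: 0.65 × 0.2 × (1−0.35) = 0.0845
question: 0.35 × 0.55 × (1−0.3) = 0.13475
P(question | x) = 0.13475 / 0.21925 ≈ 0.615

0.615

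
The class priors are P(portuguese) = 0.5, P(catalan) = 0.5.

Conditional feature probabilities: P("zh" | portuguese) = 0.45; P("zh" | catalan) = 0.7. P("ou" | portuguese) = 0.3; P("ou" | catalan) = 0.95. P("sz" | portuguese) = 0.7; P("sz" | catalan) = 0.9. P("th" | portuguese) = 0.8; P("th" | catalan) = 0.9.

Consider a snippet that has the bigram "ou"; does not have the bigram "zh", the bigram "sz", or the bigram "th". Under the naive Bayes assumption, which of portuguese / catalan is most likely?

portuguese

portuguese: 0.5 × (1−0.45) × 0.3 × (1−0.7) × (1−0.8) = 0.00495
catalan: 0.5 × (1−0.7) × 0.95 × (1−0.9) × (1−0.9) = 0.001425
Highest score → portuguese.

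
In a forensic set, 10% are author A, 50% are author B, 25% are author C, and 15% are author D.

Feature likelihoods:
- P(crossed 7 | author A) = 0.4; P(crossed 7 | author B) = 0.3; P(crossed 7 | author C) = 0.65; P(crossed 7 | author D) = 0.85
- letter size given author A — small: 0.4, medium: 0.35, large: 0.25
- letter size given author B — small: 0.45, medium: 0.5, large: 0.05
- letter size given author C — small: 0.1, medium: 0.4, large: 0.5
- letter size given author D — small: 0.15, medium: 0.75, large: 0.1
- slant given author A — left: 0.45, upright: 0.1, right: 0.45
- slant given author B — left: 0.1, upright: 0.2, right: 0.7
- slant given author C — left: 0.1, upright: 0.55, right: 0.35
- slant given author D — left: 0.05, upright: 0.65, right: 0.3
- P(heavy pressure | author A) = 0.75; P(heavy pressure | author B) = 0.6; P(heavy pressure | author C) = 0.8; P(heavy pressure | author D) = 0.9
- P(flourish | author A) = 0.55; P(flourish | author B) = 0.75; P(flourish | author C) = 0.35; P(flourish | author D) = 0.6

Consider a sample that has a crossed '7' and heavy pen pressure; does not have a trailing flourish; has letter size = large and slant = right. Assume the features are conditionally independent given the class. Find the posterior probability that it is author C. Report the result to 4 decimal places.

0.8006

author A: 0.1 × 0.4 × 0.25 × 0.45 × 0.75 × (1−0.55) = 0.00151875
author B: 0.5 × 0.3 × 0.05 × 0.7 × 0.6 × (1−0.75) = 0.0007875
author C: 0.25 × 0.65 × 0.5 × 0.35 × 0.8 × (1−0.35) = 0.0147875
author D: 0.15 × 0.85 × 0.1 × 0.3 × 0.9 × (1−0.6) = 0.001377
P(author C | x) = 0.0147875 / 0.01847075 ≈ 0.8006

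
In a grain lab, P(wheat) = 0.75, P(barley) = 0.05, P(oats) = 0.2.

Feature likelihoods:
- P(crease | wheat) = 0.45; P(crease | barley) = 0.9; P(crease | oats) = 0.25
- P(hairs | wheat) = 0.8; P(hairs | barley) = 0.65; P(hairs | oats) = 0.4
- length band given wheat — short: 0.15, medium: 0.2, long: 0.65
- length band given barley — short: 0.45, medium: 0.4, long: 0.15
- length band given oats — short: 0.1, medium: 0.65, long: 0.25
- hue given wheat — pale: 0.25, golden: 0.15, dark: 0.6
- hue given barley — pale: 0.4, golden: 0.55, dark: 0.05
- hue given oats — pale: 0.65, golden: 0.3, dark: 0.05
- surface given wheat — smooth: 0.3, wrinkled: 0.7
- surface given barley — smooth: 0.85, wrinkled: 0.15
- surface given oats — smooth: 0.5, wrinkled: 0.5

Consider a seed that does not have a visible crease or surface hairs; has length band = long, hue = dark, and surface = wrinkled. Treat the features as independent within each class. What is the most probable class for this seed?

wheat

wheat: 0.75 × (1−0.45) × (1−0.8) × 0.65 × 0.6 × 0.7 = 0.0225225
barley: 0.05 × (1−0.9) × (1−0.65) × 0.15 × 0.05 × 0.15 = 0.00000196875
oats: 0.2 × (1−0.25) × (1−0.4) × 0.25 × 0.05 × 0.5 = 0.0005625
Highest score → wheat.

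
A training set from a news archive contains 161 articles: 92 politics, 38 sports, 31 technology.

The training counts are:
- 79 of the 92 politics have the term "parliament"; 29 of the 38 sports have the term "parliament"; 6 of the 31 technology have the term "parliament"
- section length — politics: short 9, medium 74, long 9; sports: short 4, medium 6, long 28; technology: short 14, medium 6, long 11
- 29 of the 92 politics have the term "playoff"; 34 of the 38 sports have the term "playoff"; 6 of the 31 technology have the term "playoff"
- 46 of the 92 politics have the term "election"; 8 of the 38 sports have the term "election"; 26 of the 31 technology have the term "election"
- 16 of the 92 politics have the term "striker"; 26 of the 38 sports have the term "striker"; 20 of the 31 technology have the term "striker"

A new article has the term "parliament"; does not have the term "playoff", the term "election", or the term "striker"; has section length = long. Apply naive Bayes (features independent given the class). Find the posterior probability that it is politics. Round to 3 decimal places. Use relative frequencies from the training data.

politics: (92/161) × (79/92) × (9/92) × (63/92) × (46/92) × (76/92) ≈ 0.013577
sports: (38/161) × (29/38) × (28/38) × (4/38) × (30/38) × (12/38) ≈ 0.00348304
technology: (31/161) × (6/31) × (11/31) × (25/31) × (5/31) × (11/31) ≈ 0.000610343
P(politics | x) = 0.013577 / 0.017670383 ≈ 0.768

0.768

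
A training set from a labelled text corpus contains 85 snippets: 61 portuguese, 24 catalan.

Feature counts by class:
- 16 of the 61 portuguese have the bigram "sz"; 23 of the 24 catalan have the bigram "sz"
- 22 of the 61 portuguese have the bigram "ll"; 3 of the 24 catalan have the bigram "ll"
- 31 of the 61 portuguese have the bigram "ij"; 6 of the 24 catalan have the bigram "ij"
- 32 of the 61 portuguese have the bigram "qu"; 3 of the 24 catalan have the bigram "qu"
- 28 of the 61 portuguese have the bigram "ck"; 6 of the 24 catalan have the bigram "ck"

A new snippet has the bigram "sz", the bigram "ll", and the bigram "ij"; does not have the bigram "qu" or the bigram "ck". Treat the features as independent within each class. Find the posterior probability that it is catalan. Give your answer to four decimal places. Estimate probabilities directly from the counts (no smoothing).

portuguese: (61/85) × (16/61) × (22/61) × (31/61) × (29/61) × (33/61) ≈ 0.00887315
catalan: (24/85) × (23/24) × (3/24) × (6/24) × (21/24) × (18/24) ≈ 0.00554917
P(catalan | x) = 0.00554917 / 0.01442232 ≈ 0.3848

0.3848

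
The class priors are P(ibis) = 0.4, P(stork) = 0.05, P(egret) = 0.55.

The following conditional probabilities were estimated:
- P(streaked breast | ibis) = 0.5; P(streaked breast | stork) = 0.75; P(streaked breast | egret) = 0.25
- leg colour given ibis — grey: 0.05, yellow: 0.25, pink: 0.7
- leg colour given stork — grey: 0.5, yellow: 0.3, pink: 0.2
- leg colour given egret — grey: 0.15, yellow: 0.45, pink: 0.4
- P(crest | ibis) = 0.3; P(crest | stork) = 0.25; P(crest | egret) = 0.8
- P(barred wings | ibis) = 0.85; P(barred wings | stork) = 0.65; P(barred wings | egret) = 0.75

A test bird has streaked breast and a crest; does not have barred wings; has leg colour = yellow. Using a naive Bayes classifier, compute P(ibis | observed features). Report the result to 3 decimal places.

ibis: 0.4 × 0.5 × 0.25 × 0.3 × (1−0.85) = 0.00225
stork: 0.05 × 0.75 × 0.3 × 0.25 × (1−0.65) = 0.000984375
egret: 0.55 × 0.25 × 0.45 × 0.8 × (1−0.75) = 0.012375
P(ibis | x) = 0.00225 / 0.015609375 ≈ 0.144

0.144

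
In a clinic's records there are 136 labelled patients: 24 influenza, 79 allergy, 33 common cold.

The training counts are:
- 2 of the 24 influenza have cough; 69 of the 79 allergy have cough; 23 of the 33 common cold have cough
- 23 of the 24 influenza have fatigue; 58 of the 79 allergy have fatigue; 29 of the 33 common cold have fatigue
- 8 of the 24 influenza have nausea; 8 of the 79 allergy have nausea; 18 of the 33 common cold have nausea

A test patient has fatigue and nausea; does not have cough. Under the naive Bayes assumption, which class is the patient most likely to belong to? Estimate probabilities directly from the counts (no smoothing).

influenza: (24/136) × (22/24) × (23/24) × (8/24) ≈ 0.0516748
allergy: (79/136) × (10/79) × (58/79) × (8/79) ≈ 0.0054667
common cold: (33/136) × (10/33) × (29/33) × (18/33) ≈ 0.0352455
Highest score → influenza.

influenza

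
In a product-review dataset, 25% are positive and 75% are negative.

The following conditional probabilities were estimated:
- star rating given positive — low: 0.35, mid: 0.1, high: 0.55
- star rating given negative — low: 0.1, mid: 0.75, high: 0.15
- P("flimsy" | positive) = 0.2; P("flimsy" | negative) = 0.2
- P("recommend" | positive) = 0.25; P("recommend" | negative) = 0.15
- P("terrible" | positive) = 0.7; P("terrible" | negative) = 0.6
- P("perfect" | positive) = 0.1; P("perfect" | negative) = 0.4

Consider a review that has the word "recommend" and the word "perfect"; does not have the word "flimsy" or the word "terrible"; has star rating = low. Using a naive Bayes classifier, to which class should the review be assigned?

negative

positive: 0.25 × 0.35 × (1−0.2) × 0.25 × (1−0.7) × 0.1 = 0.000525
negative: 0.75 × 0.1 × (1−0.2) × 0.15 × (1−0.6) × 0.4 = 0.00144
Highest score → negative.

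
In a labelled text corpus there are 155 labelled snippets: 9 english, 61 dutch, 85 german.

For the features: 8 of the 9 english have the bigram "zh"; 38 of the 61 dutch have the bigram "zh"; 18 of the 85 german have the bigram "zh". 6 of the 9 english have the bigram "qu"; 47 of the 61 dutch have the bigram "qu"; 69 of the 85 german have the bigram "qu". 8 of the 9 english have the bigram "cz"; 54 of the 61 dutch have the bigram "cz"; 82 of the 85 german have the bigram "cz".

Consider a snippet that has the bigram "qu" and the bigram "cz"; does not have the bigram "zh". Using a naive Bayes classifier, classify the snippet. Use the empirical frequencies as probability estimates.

german

english: (9/155) × (1/9) × (6/9) × (8/9) ≈ 0.00382318
dutch: (61/155) × (23/61) × (47/61) × (54/61) ≈ 0.101211
german: (85/155) × (67/85) × (69/85) × (82/85) ≈ 0.338507
Highest score → german.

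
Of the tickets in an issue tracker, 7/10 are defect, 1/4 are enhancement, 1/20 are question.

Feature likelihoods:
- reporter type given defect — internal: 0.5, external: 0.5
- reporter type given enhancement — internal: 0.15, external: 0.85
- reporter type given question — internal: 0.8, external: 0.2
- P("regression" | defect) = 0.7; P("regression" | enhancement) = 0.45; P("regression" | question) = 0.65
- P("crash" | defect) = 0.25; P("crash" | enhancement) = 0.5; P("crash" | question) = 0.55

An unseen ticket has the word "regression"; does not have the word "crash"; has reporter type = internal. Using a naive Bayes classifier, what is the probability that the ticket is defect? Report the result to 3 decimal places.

0.901

defect: 0.7 × 0.5 × 0.7 × (1−0.25) = 0.18375
enhancement: 0.25 × 0.15 × 0.45 × (1−0.5) = 0.0084375
question: 0.05 × 0.8 × 0.65 × (1−0.55) = 0.0117
P(defect | x) = 0.18375 / 0.2038875 ≈ 0.901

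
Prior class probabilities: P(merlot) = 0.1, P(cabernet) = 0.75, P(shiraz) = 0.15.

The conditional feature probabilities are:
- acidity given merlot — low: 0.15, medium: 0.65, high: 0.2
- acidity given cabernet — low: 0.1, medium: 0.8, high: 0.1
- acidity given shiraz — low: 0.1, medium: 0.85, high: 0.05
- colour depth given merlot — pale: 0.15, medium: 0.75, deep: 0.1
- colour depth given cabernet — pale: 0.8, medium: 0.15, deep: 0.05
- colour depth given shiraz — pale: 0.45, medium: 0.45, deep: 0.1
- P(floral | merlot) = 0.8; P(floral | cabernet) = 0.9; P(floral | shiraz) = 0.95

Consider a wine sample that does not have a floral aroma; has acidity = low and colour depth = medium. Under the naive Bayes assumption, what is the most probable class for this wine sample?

merlot

merlot: 0.1 × 0.15 × 0.75 × (1−0.8) = 0.00225
cabernet: 0.75 × 0.1 × 0.15 × (1−0.9) = 0.001125
shiraz: 0.15 × 0.1 × 0.45 × (1−0.95) = 0.0003375
Highest score → merlot.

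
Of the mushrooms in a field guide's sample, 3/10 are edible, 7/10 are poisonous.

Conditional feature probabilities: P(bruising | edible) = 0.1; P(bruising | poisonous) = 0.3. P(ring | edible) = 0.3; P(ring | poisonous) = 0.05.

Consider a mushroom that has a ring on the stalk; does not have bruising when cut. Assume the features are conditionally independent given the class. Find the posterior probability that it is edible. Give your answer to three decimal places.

edible: 0.3 × (1−0.1) × 0.3 = 0.081
poisonous: 0.7 × (1−0.3) × 0.05 = 0.0245
P(edible | x) = 0.081 / 0.1055 ≈ 0.768

0.768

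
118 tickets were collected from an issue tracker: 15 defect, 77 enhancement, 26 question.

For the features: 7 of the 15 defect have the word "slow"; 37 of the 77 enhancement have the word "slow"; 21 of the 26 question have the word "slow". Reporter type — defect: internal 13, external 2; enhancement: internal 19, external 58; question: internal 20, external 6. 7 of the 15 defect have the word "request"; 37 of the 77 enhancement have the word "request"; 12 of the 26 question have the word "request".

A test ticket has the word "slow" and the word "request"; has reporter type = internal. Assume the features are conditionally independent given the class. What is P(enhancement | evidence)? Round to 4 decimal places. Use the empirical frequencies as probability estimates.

0.2990

defect: (15/118) × (7/15) × (13/15) × (7/15) ≈ 0.0239925
enhancement: (77/118) × (37/77) × (19/77) × (37/77) ≈ 0.0371786
question: (26/118) × (21/26) × (20/26) × (12/26) ≈ 0.0631832
P(enhancement | x) = 0.0371786 / 0.1243543 ≈ 0.2990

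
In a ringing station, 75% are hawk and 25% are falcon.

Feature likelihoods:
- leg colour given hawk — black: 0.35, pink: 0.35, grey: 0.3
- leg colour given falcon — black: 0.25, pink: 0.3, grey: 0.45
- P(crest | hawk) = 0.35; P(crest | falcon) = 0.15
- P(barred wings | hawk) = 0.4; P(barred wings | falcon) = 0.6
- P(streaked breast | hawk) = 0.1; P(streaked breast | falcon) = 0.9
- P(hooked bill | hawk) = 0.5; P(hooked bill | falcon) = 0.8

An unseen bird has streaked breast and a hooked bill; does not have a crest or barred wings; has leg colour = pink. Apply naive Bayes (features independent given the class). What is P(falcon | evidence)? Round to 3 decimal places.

hawk: 0.75 × 0.35 × (1−0.35) × (1−0.4) × 0.1 × 0.5 = 0.00511875
falcon: 0.25 × 0.3 × (1−0.15) × (1−0.6) × 0.9 × 0.8 = 0.01836
P(falcon | x) = 0.01836 / 0.02347875 ≈ 0.782

0.782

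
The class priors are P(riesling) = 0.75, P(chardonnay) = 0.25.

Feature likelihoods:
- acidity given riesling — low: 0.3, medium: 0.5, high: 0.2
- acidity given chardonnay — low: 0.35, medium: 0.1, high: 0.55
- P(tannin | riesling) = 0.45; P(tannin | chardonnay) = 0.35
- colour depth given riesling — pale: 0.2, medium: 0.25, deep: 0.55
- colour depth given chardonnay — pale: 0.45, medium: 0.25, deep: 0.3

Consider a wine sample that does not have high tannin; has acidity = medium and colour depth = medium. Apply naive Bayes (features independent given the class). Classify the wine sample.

riesling: 0.75 × 0.5 × (1−0.45) × 0.25 = 0.0515625
chardonnay: 0.25 × 0.1 × (1−0.35) × 0.25 = 0.0040625
Highest score → riesling.

riesling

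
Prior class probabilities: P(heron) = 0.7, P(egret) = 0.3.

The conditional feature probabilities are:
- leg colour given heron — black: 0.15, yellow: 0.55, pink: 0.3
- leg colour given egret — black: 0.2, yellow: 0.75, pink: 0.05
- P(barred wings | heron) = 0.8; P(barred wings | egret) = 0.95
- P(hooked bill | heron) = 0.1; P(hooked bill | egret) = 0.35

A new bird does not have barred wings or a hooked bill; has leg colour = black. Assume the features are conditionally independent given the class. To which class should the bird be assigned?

heron

heron: 0.7 × 0.15 × (1−0.8) × (1−0.1) = 0.0189
egret: 0.3 × 0.2 × (1−0.95) × (1−0.35) = 0.00195
Highest score → heron.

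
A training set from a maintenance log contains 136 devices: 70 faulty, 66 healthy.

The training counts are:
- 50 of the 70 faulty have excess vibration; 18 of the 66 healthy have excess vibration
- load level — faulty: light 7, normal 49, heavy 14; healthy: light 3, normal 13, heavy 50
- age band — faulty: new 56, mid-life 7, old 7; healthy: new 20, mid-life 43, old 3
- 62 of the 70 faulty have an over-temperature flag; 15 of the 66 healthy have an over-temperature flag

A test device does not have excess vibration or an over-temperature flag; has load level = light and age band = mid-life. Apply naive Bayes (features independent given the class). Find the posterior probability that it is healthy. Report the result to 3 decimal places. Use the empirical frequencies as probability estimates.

0.980

faulty: (70/136) × (20/70) × (7/70) × (7/70) × (8/70) ≈ 0.000168067
healthy: (66/136) × (48/66) × (3/66) × (43/66) × (51/66) ≈ 0.00807663
P(healthy | x) = 0.00807663 / 0.008244697 ≈ 0.980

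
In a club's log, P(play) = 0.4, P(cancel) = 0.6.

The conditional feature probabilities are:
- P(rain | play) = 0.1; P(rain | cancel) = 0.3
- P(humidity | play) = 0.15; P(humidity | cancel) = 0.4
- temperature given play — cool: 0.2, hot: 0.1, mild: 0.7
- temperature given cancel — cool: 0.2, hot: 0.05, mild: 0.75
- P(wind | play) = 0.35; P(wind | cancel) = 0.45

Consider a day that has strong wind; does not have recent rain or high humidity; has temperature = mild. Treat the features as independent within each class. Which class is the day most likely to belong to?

play: 0.4 × (1−0.1) × (1−0.15) × 0.7 × 0.35 = 0.07497
cancel: 0.6 × (1−0.3) × (1−0.4) × 0.75 × 0.45 = 0.08505
Highest score → cancel.

cancel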